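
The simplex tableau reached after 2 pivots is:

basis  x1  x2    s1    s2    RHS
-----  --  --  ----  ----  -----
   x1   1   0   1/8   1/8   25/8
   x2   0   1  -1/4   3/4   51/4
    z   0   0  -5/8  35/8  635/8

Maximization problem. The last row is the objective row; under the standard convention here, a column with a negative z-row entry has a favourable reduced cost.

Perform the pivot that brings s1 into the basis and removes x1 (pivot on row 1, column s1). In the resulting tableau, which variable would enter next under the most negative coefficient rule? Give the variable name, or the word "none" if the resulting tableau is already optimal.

none

Pivot element 1/8. New z-row = old z-row − (-5/8)·(row 1/(1/8)).
Updated z-row coefficients: x1: 5, x2: 0, s1: 0, s2: 5.
No coefficient is strictly negative; the tableau after this pivot is optimal.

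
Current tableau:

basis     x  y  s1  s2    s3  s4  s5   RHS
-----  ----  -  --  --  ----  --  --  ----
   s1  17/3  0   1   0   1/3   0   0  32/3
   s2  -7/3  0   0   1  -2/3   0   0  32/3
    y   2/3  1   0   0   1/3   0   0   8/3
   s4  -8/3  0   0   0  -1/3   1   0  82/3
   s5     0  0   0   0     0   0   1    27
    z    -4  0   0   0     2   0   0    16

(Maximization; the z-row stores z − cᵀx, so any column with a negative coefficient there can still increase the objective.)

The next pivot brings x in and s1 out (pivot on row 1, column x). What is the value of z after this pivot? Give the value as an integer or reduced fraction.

Minimum ratio for x: (32/3)/(17/3) = 32/17.
z changes by −(z-row coeff of x)·ratio = −(-4)·(32/17) = 128/17.
New z = 16 + (128/17) = 400/17.

400/17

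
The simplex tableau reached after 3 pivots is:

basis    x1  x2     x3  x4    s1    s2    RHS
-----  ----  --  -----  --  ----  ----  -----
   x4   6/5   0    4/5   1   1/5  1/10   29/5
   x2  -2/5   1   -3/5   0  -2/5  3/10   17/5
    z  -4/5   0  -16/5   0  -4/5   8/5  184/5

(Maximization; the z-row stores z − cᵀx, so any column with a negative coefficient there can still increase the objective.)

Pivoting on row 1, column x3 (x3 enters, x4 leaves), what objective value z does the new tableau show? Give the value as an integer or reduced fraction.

Minimum ratio for x3: (29/5)/(4/5) = 29/4.
z changes by −(z-row coeff of x3)·ratio = −(-16/5)·(29/4) = 116/5.
New z = 184/5 + (116/5) = 60.

60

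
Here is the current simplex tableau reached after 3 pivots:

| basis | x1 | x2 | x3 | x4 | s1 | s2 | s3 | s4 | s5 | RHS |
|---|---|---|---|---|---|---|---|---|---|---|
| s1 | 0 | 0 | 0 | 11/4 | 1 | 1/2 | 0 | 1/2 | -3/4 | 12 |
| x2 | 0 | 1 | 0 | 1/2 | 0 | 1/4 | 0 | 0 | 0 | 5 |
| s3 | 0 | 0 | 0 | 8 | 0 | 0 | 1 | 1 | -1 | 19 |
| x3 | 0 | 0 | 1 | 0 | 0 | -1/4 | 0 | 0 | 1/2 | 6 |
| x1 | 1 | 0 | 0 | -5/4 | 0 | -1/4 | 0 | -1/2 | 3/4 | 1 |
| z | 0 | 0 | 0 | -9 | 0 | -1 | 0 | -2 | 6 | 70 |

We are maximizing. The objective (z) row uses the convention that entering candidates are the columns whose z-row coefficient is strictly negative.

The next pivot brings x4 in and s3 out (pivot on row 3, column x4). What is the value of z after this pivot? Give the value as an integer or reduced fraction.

731/8

Minimum ratio for x4: 19/8 = 19/8.
z changes by −(z-row coeff of x4)·ratio = −(-9)·(19/8) = 171/8.
New z = 70 + (171/8) = 731/8.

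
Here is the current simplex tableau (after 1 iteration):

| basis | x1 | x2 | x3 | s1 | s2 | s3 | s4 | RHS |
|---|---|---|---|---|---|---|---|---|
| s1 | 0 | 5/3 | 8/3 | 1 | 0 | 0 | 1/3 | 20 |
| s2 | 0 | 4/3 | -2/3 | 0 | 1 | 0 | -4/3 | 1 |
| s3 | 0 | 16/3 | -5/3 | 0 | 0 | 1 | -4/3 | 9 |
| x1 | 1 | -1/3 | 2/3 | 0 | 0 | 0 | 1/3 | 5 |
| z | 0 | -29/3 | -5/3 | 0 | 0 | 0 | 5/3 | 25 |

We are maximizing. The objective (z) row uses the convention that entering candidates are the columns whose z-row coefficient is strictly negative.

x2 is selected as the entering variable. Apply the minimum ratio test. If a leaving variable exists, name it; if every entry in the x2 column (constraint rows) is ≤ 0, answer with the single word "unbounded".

s2

Ratios: row 1 (s1): 20/(5/3) = 12; row 2 (s2): 1/(4/3) = 3/4; row 3 (s3): 9/(16/3) = 27/16; row 4 (x1): entry -1/3 ≤ 0, skip.
Minimum ratio is in the s2 row, so s2 leaves.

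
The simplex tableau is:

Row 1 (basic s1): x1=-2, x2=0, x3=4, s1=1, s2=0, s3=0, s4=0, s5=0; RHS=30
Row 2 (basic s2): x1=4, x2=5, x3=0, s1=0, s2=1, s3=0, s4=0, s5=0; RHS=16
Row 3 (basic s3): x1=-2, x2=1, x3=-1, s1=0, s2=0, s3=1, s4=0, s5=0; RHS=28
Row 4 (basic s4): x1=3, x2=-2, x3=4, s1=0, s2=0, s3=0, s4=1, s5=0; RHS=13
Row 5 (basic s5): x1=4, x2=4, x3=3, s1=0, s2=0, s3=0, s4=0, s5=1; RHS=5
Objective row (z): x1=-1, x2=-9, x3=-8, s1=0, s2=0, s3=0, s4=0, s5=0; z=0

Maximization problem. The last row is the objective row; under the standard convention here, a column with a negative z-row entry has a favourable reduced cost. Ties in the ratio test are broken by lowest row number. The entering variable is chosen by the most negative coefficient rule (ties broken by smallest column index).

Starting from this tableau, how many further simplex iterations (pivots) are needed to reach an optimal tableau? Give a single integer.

2

pivot: x2 in, s5 out → z = 45/4
pivot: x3 in, x2 out → z = 40/3
No improving column remains; optimal.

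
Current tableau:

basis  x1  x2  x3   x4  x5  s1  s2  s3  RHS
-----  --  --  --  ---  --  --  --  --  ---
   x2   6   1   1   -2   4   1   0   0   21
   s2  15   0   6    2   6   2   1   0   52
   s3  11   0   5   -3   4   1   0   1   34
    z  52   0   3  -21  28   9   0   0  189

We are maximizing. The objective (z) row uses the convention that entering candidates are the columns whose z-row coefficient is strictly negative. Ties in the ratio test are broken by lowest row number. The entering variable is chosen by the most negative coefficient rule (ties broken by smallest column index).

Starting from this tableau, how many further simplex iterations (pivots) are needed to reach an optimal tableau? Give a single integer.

pivot: x4 in, s2 out → z = 735
No improving column remains; optimal.

1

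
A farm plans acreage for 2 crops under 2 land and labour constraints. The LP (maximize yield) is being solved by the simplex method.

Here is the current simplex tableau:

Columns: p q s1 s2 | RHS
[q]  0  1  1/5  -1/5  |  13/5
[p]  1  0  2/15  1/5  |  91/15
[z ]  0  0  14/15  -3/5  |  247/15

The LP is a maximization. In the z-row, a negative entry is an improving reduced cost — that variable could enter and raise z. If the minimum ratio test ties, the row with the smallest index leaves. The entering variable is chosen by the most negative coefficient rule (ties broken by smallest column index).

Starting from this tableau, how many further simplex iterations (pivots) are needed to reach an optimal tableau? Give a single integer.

1

pivot: s2 in, p out → z = 104/3
No improving column remains; optimal.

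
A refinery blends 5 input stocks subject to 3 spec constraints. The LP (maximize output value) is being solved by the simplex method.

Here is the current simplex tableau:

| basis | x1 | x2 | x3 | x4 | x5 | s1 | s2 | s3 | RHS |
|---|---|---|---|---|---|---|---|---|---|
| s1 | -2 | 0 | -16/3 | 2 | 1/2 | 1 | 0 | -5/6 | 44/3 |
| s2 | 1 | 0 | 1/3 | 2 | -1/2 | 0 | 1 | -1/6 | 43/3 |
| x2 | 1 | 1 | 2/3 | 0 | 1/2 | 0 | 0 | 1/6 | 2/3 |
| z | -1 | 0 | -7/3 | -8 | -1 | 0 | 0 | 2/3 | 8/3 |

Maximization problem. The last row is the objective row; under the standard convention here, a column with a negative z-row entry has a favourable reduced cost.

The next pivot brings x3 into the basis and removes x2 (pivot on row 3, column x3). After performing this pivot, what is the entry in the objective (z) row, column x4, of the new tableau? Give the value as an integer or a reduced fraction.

Pivot element is row 3, column x3: 2/3.
Normalize row 3: new (row 3, x4) = 0/(2/3) = 0.
z-row ← z-row − (-7/3)·(new row 3): -8 − (-7/3)·0 = -8.

-8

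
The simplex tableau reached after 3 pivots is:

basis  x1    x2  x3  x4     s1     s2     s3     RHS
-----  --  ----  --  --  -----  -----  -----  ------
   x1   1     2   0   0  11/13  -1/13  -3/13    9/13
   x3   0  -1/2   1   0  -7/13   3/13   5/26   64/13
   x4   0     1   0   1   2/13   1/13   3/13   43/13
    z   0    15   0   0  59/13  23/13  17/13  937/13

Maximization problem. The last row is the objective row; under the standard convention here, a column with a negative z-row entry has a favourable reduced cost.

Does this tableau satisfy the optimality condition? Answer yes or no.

No objective-row coefficient is strictly negative, so no entering variable exists; the tableau is optimal.

yes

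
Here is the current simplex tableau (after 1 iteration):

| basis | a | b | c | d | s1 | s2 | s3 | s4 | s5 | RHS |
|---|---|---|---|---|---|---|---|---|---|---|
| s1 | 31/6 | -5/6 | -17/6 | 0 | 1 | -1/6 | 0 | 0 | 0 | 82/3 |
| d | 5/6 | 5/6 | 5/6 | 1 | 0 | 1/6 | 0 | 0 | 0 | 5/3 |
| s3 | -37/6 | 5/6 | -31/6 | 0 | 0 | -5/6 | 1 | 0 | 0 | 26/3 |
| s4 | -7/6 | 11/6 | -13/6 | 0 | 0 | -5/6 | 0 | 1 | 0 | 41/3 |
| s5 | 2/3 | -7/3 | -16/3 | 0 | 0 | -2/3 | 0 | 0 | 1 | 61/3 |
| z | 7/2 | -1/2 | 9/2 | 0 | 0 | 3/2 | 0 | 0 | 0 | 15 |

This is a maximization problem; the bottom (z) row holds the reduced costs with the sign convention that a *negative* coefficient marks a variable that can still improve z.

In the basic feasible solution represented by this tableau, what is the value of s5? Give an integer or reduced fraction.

s5 is basic (row 5); its value is the RHS of that row: 61/3.

61/3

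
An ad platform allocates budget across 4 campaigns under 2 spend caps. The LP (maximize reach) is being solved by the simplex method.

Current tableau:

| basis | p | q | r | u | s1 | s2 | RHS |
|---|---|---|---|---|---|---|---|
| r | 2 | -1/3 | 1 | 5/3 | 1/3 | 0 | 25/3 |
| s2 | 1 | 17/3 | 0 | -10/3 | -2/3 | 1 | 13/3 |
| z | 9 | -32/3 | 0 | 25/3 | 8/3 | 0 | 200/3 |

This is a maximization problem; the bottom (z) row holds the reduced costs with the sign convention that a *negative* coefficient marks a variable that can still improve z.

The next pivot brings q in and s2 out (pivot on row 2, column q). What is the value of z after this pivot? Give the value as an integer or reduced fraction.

1272/17

Minimum ratio for q: (13/3)/(17/3) = 13/17.
z changes by −(z-row coeff of q)·ratio = −(-32/3)·(13/17) = 416/51.
New z = 200/3 + (416/51) = 1272/17.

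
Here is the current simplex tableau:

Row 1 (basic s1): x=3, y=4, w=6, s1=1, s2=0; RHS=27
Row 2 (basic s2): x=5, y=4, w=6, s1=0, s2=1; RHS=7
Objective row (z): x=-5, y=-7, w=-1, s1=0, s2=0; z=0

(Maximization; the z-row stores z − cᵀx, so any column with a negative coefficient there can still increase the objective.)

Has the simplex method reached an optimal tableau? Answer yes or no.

no

Column x has objective-row coefficient -5, which is negative; an improving pivot exists, so not yet optimal.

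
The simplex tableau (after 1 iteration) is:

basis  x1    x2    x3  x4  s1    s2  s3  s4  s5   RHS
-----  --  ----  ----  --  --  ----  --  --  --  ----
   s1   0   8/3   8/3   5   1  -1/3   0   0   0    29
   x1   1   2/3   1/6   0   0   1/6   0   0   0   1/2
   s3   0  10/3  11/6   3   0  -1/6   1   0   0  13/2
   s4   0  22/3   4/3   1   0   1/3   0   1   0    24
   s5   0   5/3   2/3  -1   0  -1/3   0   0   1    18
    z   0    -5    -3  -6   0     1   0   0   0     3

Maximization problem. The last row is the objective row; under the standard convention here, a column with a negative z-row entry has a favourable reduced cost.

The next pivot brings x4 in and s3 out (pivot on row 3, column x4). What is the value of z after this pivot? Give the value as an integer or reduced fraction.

16

Minimum ratio for x4: (13/2)/3 = 13/6.
z changes by −(z-row coeff of x4)·ratio = −(-6)·(13/6) = 13.
New z = 3 + 13 = 16.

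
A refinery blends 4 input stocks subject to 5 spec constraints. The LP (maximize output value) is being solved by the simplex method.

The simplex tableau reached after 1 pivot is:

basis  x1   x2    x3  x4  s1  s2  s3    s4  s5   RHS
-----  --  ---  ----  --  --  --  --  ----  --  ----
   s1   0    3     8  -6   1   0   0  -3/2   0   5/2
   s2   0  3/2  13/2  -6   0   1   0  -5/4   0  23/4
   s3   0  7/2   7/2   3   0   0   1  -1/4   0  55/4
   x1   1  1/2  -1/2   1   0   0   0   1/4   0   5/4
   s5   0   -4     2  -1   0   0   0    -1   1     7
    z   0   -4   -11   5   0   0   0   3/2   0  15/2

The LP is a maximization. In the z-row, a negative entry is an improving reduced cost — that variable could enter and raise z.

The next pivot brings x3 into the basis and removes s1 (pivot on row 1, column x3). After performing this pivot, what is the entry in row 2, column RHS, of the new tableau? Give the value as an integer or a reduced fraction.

119/32

Pivot element is row 1, column x3: 8.
Normalize row 1: new (row 1, RHS) = (5/2)/8 = 5/16.
row 2 ← row 2 − (13/2)·(new row 1): 23/4 − (13/2)·(5/16) = 119/32.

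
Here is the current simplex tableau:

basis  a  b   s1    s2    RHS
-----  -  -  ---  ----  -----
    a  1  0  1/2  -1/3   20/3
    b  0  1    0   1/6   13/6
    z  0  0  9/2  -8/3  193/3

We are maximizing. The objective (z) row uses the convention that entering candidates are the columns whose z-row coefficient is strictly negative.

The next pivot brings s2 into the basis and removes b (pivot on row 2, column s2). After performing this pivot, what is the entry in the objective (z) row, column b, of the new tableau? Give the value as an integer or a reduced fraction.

Pivot element is row 2, column s2: 1/6.
Normalize row 2: new (row 2, b) = 1/(1/6) = 6.
z-row ← z-row − (-8/3)·(new row 2): 0 − (-8/3)·6 = 16.

16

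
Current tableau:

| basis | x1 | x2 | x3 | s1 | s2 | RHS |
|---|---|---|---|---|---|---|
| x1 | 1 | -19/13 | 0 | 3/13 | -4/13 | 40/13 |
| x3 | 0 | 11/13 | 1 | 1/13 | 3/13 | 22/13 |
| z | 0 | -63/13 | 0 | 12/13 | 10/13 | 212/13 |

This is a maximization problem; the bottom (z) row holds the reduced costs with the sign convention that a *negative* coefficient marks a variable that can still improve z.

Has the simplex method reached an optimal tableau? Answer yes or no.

Column x2 has objective-row coefficient -63/13, which is negative; an improving pivot exists, so not yet optimal.

no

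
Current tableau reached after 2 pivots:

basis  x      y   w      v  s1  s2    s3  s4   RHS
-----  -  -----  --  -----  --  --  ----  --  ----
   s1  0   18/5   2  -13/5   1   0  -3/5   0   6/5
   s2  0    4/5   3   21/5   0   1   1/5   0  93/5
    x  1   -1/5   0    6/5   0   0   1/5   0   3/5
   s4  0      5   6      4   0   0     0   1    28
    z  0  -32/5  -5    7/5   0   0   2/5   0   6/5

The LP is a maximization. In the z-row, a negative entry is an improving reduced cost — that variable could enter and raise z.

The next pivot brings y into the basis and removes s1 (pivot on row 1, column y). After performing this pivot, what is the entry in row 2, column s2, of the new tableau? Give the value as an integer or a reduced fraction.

1

Pivot element is row 1, column y: 18/5.
Normalize row 1: new (row 1, s2) = 0/(18/5) = 0.
row 2 ← row 2 − (4/5)·(new row 1): 1 − (4/5)·0 = 1.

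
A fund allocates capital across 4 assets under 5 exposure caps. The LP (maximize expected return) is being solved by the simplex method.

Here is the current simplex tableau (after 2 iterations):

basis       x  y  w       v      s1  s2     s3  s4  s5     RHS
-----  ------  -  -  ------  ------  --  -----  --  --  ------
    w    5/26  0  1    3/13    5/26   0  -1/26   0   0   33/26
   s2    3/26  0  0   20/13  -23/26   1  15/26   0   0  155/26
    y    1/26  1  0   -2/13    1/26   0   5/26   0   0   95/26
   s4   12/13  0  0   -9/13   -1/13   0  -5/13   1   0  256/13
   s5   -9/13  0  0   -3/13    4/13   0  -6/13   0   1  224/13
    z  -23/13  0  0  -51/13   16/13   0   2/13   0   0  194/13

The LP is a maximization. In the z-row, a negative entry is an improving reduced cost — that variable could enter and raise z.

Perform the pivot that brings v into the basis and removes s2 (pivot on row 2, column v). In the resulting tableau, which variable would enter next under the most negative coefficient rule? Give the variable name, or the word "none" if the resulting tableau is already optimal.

x

Pivot element 20/13. New z-row = old z-row − (-51/13)·(row 2/(20/13)).
Updated z-row coefficients: x: -59/40, y: 0, w: 0, v: 0, s1: -41/40, s2: 51/20, s3: 13/8, s4: 0, s5: 0.
The most negative is -59/40 in column x, so x would enter next.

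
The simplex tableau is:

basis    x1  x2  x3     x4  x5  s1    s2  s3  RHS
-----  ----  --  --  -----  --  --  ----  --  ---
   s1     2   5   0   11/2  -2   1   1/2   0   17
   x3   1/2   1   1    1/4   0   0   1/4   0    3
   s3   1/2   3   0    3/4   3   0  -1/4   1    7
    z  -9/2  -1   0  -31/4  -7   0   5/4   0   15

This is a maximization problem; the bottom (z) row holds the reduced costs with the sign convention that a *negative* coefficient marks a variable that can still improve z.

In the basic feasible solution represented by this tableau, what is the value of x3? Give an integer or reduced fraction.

x3 is basic (row 2); its value is the RHS of that row: 3.

3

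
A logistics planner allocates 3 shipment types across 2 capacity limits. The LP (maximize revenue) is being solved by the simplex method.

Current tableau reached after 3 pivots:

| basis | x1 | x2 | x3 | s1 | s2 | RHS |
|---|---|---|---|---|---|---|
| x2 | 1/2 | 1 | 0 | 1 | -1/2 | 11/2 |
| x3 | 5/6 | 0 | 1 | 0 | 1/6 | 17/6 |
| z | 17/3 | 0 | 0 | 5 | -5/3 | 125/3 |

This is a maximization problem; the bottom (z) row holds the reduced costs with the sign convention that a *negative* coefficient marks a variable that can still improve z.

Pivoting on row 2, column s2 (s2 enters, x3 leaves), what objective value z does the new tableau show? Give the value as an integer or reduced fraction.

Minimum ratio for s2: (17/6)/(1/6) = 17.
z changes by −(z-row coeff of s2)·ratio = −(-5/3)·17 = 85/3.
New z = 125/3 + (85/3) = 70.

70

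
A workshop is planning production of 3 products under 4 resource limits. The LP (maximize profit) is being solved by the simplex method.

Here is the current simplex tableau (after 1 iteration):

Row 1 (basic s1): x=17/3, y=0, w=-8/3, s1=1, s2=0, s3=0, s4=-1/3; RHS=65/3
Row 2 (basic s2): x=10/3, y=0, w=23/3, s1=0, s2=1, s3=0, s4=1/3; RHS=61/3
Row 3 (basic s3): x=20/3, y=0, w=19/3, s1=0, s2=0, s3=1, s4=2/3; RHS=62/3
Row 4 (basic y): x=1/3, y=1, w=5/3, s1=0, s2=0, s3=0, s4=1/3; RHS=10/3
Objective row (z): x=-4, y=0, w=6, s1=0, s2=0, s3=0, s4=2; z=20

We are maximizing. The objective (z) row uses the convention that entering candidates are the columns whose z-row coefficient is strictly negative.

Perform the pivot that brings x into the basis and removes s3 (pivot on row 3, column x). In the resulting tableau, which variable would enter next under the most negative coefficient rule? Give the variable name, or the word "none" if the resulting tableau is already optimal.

none

Pivot element 20/3. New z-row = old z-row − (-4)·(row 3/(20/3)).
Updated z-row coefficients: x: 0, y: 0, w: 49/5, s1: 0, s2: 0, s3: 3/5, s4: 12/5.
No coefficient is strictly negative; the tableau after this pivot is optimal.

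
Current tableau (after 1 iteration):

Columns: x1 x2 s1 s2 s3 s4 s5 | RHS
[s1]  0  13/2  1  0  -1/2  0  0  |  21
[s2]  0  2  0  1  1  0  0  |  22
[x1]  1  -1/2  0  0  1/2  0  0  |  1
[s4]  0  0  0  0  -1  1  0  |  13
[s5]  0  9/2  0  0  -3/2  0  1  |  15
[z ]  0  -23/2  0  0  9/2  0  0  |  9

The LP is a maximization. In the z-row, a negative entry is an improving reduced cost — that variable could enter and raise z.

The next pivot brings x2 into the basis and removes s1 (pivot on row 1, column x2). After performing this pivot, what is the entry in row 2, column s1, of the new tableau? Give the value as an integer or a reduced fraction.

Pivot element is row 1, column x2: 13/2.
Normalize row 1: new (row 1, s1) = 1/(13/2) = 2/13.
row 2 ← row 2 − 2·(new row 1): 0 − 2·(2/13) = -4/13.

-4/13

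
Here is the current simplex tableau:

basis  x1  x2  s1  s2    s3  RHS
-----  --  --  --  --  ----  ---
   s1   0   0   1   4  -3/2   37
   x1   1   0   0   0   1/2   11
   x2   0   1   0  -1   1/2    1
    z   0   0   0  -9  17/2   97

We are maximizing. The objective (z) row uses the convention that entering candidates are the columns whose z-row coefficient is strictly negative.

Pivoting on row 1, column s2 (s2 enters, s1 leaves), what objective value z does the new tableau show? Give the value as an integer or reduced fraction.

Minimum ratio for s2: 37/4 = 37/4.
z changes by −(z-row coeff of s2)·ratio = −(-9)·(37/4) = 333/4.
New z = 97 + (333/4) = 721/4.

721/4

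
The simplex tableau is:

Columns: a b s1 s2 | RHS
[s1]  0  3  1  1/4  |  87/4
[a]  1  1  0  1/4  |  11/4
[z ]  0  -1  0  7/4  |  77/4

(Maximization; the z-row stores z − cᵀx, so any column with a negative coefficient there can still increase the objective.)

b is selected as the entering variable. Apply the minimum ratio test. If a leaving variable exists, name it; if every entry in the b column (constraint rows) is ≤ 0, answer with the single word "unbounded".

Ratios: row 1 (s1): (87/4)/3 = 29/4; row 2 (a): (11/4)/1 = 11/4.
Minimum ratio is in the a row, so a leaves.

a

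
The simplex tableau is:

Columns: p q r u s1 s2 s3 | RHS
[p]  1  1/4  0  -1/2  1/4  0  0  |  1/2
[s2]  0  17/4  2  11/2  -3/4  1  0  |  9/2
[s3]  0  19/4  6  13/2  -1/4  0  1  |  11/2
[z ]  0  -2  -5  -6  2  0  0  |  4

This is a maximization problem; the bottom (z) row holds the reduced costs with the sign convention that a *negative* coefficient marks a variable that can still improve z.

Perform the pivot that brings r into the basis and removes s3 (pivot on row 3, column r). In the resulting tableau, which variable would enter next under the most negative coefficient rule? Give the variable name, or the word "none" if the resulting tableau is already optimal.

u

Pivot element 6. New z-row = old z-row − (-5)·(row 3/6).
Updated z-row coefficients: p: 0, q: 47/24, r: 0, u: -7/12, s1: 43/24, s2: 0, s3: 5/6.
The most negative is -7/12 in column u, so u would enter next.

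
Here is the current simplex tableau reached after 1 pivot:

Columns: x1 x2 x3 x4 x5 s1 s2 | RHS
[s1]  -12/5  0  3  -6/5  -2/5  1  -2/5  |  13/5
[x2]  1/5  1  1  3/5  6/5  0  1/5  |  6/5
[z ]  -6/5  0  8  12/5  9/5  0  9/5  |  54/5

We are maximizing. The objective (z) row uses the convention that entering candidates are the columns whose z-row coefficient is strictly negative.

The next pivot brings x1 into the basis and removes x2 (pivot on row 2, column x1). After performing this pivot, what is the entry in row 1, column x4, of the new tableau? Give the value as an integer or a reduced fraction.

Pivot element is row 2, column x1: 1/5.
Normalize row 2: new (row 2, x4) = (3/5)/(1/5) = 3.
row 1 ← row 1 − (-12/5)·(new row 2): -6/5 − (-12/5)·3 = 6.

6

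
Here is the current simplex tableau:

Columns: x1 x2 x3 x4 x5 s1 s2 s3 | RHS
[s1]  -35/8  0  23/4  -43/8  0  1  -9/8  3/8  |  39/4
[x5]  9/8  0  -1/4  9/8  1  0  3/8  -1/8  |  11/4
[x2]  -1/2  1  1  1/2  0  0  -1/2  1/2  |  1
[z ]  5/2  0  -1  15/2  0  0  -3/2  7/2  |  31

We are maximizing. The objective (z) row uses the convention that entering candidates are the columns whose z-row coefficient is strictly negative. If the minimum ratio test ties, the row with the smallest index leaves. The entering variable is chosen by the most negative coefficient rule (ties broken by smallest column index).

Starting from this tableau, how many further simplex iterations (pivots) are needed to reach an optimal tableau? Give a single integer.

pivot: s2 in, x5 out → z = 42
pivot: x3 in, s1 out → z = 246/5
No improving column remains; optimal.

2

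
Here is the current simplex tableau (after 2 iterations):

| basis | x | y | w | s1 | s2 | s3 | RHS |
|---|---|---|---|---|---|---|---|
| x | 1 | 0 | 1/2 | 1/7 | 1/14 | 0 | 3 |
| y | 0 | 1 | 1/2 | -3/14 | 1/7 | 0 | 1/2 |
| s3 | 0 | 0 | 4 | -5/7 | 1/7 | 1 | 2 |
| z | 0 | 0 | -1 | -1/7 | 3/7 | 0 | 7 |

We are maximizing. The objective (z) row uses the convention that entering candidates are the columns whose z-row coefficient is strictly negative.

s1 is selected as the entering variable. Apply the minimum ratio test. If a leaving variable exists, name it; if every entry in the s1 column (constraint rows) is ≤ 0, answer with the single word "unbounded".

Ratios: row 1 (x): 3/(1/7) = 21; row 2 (y): entry -3/14 ≤ 0, skip; row 3 (s3): entry -5/7 ≤ 0, skip.
Minimum ratio is in the x row, so x leaves.

x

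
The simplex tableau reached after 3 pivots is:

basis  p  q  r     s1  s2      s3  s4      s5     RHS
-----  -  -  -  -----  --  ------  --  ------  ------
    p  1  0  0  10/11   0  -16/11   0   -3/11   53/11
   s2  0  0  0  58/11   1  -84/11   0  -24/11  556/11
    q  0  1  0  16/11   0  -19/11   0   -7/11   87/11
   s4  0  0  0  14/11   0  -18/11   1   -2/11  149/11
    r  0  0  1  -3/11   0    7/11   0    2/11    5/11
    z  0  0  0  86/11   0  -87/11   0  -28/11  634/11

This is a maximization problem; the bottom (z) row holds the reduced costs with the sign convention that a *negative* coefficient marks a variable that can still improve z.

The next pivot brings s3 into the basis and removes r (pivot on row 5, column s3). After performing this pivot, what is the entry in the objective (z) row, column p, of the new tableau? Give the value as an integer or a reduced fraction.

Pivot element is row 5, column s3: 7/11.
Normalize row 5: new (row 5, p) = 0/(7/11) = 0.
z-row ← z-row − (-87/11)·(new row 5): 0 − (-87/11)·0 = 0.

0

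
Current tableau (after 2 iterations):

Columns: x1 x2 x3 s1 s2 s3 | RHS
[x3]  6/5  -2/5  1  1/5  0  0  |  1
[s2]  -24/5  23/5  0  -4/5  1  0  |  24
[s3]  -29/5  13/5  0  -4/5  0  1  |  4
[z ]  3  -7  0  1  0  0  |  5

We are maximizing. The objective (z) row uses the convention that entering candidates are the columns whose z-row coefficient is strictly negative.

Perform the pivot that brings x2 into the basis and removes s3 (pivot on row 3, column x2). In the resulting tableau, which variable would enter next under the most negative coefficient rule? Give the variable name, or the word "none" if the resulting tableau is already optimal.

x1

Pivot element 13/5. New z-row = old z-row − (-7)·(row 3/(13/5)).
Updated z-row coefficients: x1: -164/13, x2: 0, x3: 0, s1: -15/13, s2: 0, s3: 35/13.
The most negative is -164/13 in column x1, so x1 would enter next.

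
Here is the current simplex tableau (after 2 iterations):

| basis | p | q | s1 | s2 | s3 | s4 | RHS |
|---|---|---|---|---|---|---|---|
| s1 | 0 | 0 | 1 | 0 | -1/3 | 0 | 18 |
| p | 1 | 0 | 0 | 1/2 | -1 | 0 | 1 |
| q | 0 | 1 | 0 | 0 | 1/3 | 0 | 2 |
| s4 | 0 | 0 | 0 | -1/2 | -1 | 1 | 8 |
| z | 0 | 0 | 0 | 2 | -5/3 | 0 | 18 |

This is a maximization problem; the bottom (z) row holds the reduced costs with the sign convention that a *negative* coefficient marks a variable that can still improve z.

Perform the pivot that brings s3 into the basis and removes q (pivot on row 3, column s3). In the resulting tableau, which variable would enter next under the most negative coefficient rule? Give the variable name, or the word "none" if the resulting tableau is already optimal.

Pivot element 1/3. New z-row = old z-row − (-5/3)·(row 3/(1/3)).
Updated z-row coefficients: p: 0, q: 5, s1: 0, s2: 2, s3: 0, s4: 0.
No coefficient is strictly negative; the tableau after this pivot is optimal.

none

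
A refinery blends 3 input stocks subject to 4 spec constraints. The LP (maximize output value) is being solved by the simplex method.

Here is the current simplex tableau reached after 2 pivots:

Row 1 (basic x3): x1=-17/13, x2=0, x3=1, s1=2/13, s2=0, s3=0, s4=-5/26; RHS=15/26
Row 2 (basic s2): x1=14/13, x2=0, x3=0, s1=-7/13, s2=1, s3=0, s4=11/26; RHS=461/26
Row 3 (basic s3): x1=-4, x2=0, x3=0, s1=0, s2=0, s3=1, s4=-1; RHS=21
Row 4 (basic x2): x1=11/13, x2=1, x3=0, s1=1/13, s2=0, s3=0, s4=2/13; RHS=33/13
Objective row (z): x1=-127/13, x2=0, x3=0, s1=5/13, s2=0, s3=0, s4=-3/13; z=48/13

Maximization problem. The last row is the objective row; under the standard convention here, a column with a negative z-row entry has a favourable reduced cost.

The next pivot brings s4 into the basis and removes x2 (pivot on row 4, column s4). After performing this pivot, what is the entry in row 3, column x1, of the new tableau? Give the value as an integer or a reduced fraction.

3/2

Pivot element is row 4, column s4: 2/13.
Normalize row 4: new (row 4, x1) = (11/13)/(2/13) = 11/2.
row 3 ← row 3 − (-1)·(new row 4): -4 − (-1)·(11/2) = 3/2.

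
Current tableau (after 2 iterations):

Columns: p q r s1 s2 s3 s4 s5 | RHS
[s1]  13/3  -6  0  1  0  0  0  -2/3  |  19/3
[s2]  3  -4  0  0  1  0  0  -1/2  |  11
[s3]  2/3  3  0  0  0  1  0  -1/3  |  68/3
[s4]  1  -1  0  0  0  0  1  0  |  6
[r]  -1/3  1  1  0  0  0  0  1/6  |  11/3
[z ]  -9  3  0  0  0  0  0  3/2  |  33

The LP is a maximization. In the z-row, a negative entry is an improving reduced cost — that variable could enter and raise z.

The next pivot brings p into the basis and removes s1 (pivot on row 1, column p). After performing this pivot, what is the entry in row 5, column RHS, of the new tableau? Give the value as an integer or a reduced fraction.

54/13

Pivot element is row 1, column p: 13/3.
Normalize row 1: new (row 1, RHS) = (19/3)/(13/3) = 19/13.
row 5 ← row 5 − (-1/3)·(new row 1): 11/3 − (-1/3)·(19/13) = 54/13.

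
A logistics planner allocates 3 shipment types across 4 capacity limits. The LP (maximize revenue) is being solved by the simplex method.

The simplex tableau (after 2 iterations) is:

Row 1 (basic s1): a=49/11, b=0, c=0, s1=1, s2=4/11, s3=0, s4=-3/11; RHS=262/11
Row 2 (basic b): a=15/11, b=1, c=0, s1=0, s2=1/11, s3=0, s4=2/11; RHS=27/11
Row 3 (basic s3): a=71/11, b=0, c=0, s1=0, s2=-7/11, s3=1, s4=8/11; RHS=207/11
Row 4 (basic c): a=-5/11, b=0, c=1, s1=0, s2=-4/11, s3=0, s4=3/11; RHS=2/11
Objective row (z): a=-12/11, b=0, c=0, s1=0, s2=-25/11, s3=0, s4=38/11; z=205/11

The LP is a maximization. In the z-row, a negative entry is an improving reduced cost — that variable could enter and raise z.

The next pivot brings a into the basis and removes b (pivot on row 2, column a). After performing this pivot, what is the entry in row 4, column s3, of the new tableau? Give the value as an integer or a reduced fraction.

0

Pivot element is row 2, column a: 15/11.
Normalize row 2: new (row 2, s3) = 0/(15/11) = 0.
row 4 ← row 4 − (-5/11)·(new row 2): 0 − (-5/11)·0 = 0.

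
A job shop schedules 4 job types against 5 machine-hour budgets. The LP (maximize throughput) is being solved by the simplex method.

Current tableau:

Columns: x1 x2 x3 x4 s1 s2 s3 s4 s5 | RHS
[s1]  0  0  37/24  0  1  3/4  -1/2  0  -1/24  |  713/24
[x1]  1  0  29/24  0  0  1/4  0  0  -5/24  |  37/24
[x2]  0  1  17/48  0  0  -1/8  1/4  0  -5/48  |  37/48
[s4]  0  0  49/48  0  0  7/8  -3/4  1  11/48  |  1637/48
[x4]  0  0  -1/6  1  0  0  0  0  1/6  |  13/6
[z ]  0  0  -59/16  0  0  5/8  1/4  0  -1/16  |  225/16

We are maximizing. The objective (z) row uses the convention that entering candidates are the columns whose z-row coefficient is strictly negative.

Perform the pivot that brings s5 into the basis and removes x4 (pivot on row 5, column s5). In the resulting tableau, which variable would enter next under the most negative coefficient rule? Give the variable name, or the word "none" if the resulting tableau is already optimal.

x3

Pivot element 1/6. New z-row = old z-row − (-1/16)·(row 5/(1/6)).
Updated z-row coefficients: x1: 0, x2: 0, x3: -15/4, x4: 3/8, s1: 0, s2: 5/8, s3: 1/4, s4: 0, s5: 0.
The most negative is -15/4 in column x3, so x3 would enter next.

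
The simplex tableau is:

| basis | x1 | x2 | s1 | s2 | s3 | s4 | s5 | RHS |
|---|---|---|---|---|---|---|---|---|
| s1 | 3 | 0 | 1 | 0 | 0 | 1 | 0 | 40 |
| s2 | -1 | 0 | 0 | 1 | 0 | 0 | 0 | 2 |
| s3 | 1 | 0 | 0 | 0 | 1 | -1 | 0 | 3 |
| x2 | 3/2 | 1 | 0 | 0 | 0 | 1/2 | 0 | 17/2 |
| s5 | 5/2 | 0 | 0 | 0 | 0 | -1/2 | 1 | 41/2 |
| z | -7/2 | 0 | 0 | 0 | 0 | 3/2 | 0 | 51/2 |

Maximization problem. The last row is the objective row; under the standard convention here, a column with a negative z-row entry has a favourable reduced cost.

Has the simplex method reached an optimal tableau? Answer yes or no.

no

Column x1 has objective-row coefficient -7/2, which is negative; an improving pivot exists, so not yet optimal.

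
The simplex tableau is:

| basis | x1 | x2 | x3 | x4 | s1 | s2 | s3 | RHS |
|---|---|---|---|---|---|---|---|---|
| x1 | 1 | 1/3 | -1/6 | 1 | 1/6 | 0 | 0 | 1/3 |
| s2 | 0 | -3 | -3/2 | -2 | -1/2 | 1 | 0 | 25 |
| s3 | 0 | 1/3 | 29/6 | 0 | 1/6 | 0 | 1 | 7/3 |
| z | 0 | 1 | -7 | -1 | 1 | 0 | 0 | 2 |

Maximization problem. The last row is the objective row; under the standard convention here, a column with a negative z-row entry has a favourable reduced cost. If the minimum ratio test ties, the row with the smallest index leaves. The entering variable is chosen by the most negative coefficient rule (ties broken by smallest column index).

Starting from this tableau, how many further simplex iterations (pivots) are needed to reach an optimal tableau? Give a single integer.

pivot: x3 in, s3 out → z = 156/29
pivot: x4 in, x1 out → z = 168/29
No improving column remains; optimal.

2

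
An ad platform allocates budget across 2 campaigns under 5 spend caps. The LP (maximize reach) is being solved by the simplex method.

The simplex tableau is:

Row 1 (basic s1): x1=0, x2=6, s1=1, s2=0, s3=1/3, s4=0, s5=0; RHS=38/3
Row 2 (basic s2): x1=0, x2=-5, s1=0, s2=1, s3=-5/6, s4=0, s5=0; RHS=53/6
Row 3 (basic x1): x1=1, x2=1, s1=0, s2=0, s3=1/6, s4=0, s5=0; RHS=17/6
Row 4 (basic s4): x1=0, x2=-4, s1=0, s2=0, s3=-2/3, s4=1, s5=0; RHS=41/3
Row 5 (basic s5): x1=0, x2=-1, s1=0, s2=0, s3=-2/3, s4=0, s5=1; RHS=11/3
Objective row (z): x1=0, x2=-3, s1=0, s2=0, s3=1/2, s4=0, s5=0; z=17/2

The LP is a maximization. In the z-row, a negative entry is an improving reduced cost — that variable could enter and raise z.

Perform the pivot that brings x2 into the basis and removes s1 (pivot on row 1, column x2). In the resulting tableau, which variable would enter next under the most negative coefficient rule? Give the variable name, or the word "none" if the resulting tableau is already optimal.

Pivot element 6. New z-row = old z-row − (-3)·(row 1/6).
Updated z-row coefficients: x1: 0, x2: 0, s1: 1/2, s2: 0, s3: 2/3, s4: 0, s5: 0.
No coefficient is strictly negative; the tableau after this pivot is optimal.

none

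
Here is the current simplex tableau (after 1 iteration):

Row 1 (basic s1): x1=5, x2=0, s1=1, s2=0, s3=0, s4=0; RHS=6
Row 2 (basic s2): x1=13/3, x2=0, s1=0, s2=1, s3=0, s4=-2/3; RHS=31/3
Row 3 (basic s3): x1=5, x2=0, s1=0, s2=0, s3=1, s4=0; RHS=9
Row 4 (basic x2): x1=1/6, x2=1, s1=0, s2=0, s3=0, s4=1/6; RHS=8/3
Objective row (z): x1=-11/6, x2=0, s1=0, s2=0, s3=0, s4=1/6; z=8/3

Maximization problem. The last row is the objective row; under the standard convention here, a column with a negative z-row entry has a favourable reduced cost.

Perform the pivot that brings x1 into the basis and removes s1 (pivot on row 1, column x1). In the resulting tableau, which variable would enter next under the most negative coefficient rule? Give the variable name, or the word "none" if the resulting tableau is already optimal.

Pivot element 5. New z-row = old z-row − (-11/6)·(row 1/5).
Updated z-row coefficients: x1: 0, x2: 0, s1: 11/30, s2: 0, s3: 0, s4: 1/6.
No coefficient is strictly negative; the tableau after this pivot is optimal.

none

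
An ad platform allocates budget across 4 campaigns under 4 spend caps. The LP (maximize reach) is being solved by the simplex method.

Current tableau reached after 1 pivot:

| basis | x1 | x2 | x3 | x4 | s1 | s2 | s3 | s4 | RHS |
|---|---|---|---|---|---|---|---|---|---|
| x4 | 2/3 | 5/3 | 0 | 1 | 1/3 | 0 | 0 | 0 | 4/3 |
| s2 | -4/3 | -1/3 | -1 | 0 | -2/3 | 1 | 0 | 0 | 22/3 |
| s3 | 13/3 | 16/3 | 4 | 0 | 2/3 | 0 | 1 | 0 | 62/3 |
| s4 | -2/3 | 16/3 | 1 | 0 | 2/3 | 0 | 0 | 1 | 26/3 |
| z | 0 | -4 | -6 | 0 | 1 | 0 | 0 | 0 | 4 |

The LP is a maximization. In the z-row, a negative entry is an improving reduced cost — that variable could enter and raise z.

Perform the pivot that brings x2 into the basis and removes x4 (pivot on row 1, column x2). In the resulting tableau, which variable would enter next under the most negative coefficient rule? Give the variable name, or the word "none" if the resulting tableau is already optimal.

x3

Pivot element 5/3. New z-row = old z-row − (-4)·(row 1/(5/3)).
Updated z-row coefficients: x1: 8/5, x2: 0, x3: -6, x4: 12/5, s1: 9/5, s2: 0, s3: 0, s4: 0.
The most negative is -6 in column x3, so x3 would enter next.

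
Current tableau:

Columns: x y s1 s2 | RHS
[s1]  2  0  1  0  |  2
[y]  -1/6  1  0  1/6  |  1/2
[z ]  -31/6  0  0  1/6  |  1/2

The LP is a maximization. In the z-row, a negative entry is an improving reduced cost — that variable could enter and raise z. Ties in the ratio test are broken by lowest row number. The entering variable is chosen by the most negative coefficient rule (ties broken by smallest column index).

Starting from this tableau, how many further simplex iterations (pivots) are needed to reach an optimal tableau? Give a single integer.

pivot: x in, s1 out → z = 17/3
No improving column remains; optimal.

1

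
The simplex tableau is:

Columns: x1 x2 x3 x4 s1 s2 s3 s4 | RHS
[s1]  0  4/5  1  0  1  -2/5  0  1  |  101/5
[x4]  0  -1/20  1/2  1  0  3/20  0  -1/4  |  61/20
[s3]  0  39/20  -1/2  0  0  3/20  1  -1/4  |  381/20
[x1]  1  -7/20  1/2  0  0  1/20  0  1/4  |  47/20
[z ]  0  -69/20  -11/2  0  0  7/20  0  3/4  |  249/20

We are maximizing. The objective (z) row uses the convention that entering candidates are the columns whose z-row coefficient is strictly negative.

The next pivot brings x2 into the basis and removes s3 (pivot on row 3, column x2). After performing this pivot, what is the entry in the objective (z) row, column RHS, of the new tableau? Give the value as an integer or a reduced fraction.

600/13

Pivot element is row 3, column x2: 39/20.
Normalize row 3: new (row 3, RHS) = (381/20)/(39/20) = 127/13.
z-row ← z-row − (-69/20)·(new row 3): 249/20 − (-69/20)·(127/13) = 600/13.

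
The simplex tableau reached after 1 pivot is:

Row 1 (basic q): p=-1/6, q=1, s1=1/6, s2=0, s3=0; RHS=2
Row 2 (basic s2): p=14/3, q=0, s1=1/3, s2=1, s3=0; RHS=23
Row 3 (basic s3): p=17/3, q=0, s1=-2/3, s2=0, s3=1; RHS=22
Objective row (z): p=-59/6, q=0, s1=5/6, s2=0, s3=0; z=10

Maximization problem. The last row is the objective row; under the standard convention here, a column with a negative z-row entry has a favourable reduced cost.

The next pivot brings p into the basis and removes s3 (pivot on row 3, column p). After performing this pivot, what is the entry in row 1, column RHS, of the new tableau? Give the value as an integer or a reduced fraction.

Pivot element is row 3, column p: 17/3.
Normalize row 3: new (row 3, RHS) = 22/(17/3) = 66/17.
row 1 ← row 1 − (-1/6)·(new row 3): 2 − (-1/6)·(66/17) = 45/17.

45/17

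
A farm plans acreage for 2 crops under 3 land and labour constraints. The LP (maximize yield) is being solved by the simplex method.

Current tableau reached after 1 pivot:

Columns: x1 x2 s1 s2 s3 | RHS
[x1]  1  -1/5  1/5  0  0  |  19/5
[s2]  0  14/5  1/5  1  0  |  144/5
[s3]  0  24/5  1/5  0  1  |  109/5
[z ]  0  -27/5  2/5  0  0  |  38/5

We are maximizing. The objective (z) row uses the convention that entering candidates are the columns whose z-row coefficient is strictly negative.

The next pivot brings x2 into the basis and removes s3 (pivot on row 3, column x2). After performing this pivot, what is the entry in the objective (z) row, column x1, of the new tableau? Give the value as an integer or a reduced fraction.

Pivot element is row 3, column x2: 24/5.
Normalize row 3: new (row 3, x1) = 0/(24/5) = 0.
z-row ← z-row − (-27/5)·(new row 3): 0 − (-27/5)·0 = 0.

0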